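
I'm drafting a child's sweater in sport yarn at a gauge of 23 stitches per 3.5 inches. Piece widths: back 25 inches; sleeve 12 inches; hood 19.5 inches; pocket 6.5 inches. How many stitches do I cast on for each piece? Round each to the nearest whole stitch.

Rate = 23/3.5 = 6.571 sts per in.
back: 25 × 6.571 = 164.29 → 164.
sleeve: 12 × 6.571 = 78.86 → 79.
hood: 19.5 × 6.571 = 128.14 → 128.
pocket: 6.5 × 6.571 = 42.71 → 43.

back 164; sleeve 79; hood 128; pocket 43.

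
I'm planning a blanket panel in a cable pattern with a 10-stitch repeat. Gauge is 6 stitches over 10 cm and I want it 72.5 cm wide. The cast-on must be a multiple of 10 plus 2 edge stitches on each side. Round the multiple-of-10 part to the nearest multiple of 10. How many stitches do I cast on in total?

CO 44 sts.

6 / 10 = 0.6 sts per cm.
72.5 × 0.6 = 43.50 sts.
Less 4 edge sts → 39.50 for the repeat.
Nearest multiple of 10: 40.
Add back 4 edge sts → 44.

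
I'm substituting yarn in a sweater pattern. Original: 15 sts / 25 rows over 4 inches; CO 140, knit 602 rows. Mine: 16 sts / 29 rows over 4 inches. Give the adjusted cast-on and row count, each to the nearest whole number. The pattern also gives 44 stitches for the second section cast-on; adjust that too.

Stitches: 140 × 16/15 = 149.33 → 149.
Rows: 602 × 29/25 = 698.32 → 698.
second section cast-on: 44 × 16/15 = 46.93 → 47.

Cast on 149 stitches; work 698 rows; second section cast-on 47 stitches.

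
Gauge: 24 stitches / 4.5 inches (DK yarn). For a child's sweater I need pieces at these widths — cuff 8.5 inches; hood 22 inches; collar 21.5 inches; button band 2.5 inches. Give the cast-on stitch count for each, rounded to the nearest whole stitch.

Rate = 24/4.5 = 5.333 sts per in.
cuff: 8.5 × 5.333 = 45.33 → 45.
hood: 22 × 5.333 = 117.33 → 117.
collar: 21.5 × 5.333 = 114.67 → 115.
button band: 2.5 × 5.333 = 13.33 → 13.

cuff 45; hood 117; collar 115; button band 13.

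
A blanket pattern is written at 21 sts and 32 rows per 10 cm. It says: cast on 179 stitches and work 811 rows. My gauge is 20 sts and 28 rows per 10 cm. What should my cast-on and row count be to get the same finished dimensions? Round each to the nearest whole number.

Stitches: 179 × 20/21 = 170.48 → 170.
Rows: 811 × 28/32 = 709.62 → 710.

Cast on 170 stitches; work 710 rows.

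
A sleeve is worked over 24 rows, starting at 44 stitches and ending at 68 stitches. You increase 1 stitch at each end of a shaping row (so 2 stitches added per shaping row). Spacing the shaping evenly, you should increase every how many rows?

Stitches to add: |68 − 44| = 24.
Shaping rows needed: 24 / 2 = 12.
24 rows / 12 = every 2 rows.

Increase every 2nd row.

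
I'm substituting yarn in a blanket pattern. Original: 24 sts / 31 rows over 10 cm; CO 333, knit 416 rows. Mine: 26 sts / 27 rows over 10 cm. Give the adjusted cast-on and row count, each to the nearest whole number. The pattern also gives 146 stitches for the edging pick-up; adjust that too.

Stitches: 333 × 26/24 = 360.75 → 361.
Rows: 416 × 27/31 = 362.32 → 362.
edging pick-up: 146 × 26/24 = 158.17 → 158.

Cast on 361 stitches; work 362 rows; edging pick-up 158 stitches.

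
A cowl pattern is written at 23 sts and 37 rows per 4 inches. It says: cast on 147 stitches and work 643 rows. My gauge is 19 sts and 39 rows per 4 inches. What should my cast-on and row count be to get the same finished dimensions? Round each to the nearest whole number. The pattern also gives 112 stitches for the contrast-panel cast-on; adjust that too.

Cast on 121 stitches; work 678 rows; contrast-panel cast-on 93 stitches.

Stitches: 147 × 19/23 = 121.43 → 121.
Rows: 643 × 39/37 = 677.76 → 678.
contrast-panel cast-on: 112 × 19/23 = 92.52 → 93.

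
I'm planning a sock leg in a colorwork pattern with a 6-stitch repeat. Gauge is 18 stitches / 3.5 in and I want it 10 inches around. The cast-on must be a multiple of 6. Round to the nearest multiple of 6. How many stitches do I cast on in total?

18 / 3.5 = 5.143 sts per inch.
10 × 5.143 = 51.43 sts.
Nearest multiple of 6: 54.

CO 54 sts.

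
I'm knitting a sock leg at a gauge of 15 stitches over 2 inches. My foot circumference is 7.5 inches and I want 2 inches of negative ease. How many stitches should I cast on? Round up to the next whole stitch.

42 stitches.

Finished = 7.5 − 2 = 5.5 in.
15 / 2 = 7.5 sts per inch.
5.50 × 7.5 = 41.25 sts.
→ 42 sts.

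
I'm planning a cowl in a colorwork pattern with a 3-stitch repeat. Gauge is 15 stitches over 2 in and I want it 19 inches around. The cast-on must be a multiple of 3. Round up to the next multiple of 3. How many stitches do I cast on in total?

15 / 2 = 7.5 sts per inch.
19 × 7.5 = 142.50 sts.
Next multiple of 3: 144.

CO 144 sts.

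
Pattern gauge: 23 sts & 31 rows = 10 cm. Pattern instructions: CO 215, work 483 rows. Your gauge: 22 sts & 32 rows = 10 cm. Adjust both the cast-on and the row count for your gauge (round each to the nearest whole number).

Stitches: 215 × 22/23 = 205.65 → 206.
Rows: 483 × 32/31 = 498.58 → 499.

Cast on 206 stitches; work 499 rows.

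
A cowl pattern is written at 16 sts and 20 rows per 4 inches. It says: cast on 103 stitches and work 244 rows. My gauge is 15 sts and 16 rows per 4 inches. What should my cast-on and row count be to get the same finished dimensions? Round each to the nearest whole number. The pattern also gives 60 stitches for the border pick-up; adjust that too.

Cast on 97 stitches; work 195 rows; border pick-up 56 stitches.

Stitches: 103 × 15/16 = 96.56 → 97.
Rows: 244 × 16/20 = 195.20 → 195.
border pick-up: 60 × 15/16 = 56.25 → 56.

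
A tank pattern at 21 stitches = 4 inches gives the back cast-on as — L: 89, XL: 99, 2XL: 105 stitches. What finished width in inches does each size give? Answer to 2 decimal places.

L 16.95 inches; XL 18.86 inches; 2XL 20.00 inches.

21/4 = 5.25 sts per in.
L: 89 / 5.25 = 16.952 → 16.95 in.
XL: 99 / 5.25 = 18.857 → 18.86 in.
2XL: 105 / 5.25 = 20.000 → 20.00 in.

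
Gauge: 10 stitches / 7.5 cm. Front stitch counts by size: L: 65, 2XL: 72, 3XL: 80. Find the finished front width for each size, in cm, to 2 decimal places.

10/7.5 = 1.333 sts per cm.
L: 65 / 1.333 = 48.750 → 48.75 cm.
2XL: 72 / 1.333 = 54.000 → 54.00 cm.
3XL: 80 / 1.333 = 60.000 → 60.00 cm.

L 48.75 cm; 2XL 54.00 cm; 3XL 60.00 cm.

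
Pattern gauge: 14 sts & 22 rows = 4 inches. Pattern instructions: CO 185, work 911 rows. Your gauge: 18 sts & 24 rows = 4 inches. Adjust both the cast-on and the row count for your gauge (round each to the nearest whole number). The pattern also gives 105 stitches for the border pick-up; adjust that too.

Cast on 238 stitches; work 994 rows; border pick-up 135 stitches.

Stitches: 185 × 18/14 = 237.86 → 238.
Rows: 911 × 24/22 = 993.82 → 994.
border pick-up: 105 × 18/14 = 135.00 → 135.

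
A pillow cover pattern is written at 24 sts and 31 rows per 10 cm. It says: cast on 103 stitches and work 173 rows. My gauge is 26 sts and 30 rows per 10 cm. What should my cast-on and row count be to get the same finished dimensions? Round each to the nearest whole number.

Cast on 112 stitches; work 167 rows.

Stitches: 103 × 26/24 = 111.58 → 112.
Rows: 173 × 30/31 = 167.42 → 167.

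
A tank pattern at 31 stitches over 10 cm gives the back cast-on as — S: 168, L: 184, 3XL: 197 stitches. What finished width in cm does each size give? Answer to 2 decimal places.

S 54.19 cm; L 59.35 cm; 3XL 63.55 cm.

31/10 = 3.1 sts per cm.
S: 168 / 3.1 = 54.194 → 54.19 cm.
L: 184 / 3.1 = 59.355 → 59.35 cm.
3XL: 197 / 3.1 = 63.548 → 63.55 cm.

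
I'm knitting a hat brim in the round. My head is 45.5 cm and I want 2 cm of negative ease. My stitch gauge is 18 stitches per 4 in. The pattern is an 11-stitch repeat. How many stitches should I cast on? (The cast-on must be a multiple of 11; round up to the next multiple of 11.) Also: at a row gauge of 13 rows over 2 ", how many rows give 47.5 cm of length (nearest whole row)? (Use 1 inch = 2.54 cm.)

Finished = 45.5 − 2 = 43.5 cm.
43.5 cm × 1/2.54 = 17.13 inches.
18/4 = 4.5 sts per in; 17.13 × 4.5 = 77.07 sts.
Next multiple of 11 → 88.
47.5 cm = 18.70 inches; × 6.5 = 121.56 → 122 rows.

Cast on 88 stitches; work 122 rows.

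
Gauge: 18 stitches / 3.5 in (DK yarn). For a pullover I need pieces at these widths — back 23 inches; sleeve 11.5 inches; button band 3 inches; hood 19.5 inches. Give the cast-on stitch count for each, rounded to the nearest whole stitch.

Rate = 18/3.5 = 5.143 sts per in.
back: 23 × 5.143 = 118.29 → 118.
sleeve: 11.5 × 5.143 = 59.14 → 59.
button band: 3 × 5.143 = 15.43 → 15.
hood: 19.5 × 5.143 = 100.29 → 100.

back 118; sleeve 59; button band 15; hood 100.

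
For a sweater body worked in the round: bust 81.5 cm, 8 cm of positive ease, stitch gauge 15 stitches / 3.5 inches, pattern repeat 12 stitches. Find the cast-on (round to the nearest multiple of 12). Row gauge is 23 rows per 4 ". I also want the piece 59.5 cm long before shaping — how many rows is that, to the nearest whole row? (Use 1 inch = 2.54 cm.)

Cast on 156 stitches; work 135 rows.

Finished = 81.5 + 8 = 89.5 cm.
89.5 cm × 1/2.54 = 35.24 inches.
15/3.5 = 4.286 sts per in; 35.24 × 4.286 = 151.01 sts.
Nearest multiple of 12 → 156.
59.5 cm = 23.43 inches; × 5.75 = 134.69 → 135 rows.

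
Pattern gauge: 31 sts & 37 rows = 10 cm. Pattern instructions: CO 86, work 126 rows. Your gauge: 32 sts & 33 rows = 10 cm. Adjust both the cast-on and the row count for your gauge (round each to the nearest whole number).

Stitches: 86 × 32/31 = 88.77 → 89.
Rows: 126 × 33/37 = 112.38 → 112.

Cast on 89 stitches; work 112 rows.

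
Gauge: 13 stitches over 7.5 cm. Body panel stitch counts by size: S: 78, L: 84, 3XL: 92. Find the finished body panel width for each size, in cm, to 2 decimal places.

S 45.00 cm; L 48.46 cm; 3XL 53.08 cm.

13/7.5 = 1.733 sts per cm.
S: 78 / 1.733 = 45.000 → 45.00 cm.
L: 84 / 1.733 = 48.462 → 48.46 cm.
3XL: 92 / 1.733 = 53.077 → 53.08 cm.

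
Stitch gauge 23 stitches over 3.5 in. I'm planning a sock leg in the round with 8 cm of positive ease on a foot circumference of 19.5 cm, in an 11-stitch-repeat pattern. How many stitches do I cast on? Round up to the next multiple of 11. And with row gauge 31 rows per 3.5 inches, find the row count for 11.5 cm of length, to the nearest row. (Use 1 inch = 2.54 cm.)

Cast on 77 stitches; work 40 rows.

Finished = 19.5 + 8 = 27.5 cm.
27.5 cm × 1/2.54 = 10.83 inches.
23/3.5 = 6.571 sts per in; 10.83 × 6.571 = 71.15 sts.
Next multiple of 11 → 77.
11.5 cm = 4.53 inches; × 8.857 = 40.10 → 40 rows.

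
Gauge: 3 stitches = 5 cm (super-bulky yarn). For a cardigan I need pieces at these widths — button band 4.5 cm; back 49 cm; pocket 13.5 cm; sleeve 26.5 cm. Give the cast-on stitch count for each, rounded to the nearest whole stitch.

Rate = 3/5 = 0.6 sts per cm.
button band: 4.5 × 0.6 = 2.70 → 3.
back: 49 × 0.6 = 29.40 → 29.
pocket: 13.5 × 0.6 = 8.10 → 8.
sleeve: 26.5 × 0.6 = 15.90 → 16.

button band 3; back 29; pocket 8; sleeve 16.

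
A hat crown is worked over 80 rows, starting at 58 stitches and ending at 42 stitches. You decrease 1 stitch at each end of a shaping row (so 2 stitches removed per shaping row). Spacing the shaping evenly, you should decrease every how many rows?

Stitches to remove: |42 − 58| = 16.
Shaping rows needed: 16 / 2 = 8.
80 rows / 8 = every 10 rows.

Decrease every 10th row.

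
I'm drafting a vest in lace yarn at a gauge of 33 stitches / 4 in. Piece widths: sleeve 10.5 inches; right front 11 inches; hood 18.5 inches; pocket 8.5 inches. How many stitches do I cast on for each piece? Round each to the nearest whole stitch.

sleeve 87; right front 91; hood 153; pocket 70.

Rate = 33/4 = 8.25 sts per in.
sleeve: 10.5 × 8.25 = 86.62 → 87.
right front: 11 × 8.25 = 90.75 → 91.
hood: 18.5 × 8.25 = 152.62 → 153.
pocket: 8.5 × 8.25 = 70.12 → 70.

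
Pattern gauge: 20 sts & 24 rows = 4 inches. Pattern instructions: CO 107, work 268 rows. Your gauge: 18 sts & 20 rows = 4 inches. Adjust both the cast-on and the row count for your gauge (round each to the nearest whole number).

Stitches: 107 × 18/20 = 96.30 → 96.
Rows: 268 × 20/24 = 223.33 → 223.

Cast on 96 stitches; work 223 rows.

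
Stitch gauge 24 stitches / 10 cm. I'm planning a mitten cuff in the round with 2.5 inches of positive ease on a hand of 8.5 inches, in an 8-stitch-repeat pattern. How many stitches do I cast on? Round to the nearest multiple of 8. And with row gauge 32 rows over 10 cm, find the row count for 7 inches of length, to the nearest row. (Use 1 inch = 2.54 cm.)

Finished = 8.5 + 2.5 = 11 inches.
11 inches × 2.54 = 27.94 cm.
24/10 = 2.4 sts per cm; 27.94 × 2.4 = 67.06 sts.
Nearest multiple of 8 → 64.
7 inches = 17.78 cm; × 3.2 = 56.90 → 57 rows.

Cast on 64 stitches; work 57 rows.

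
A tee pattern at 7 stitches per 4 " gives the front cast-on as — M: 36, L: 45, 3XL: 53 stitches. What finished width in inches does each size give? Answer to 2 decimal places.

7/4 = 1.75 sts per in.
M: 36 / 1.75 = 20.571 → 20.57 in.
L: 45 / 1.75 = 25.714 → 25.71 in.
3XL: 53 / 1.75 = 30.286 → 30.29 in.

M 20.57 inches; L 25.71 inches; 3XL 30.29 inches.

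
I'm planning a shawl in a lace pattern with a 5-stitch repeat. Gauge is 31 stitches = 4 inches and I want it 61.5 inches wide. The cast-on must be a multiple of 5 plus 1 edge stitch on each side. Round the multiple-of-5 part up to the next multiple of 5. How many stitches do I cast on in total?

31 / 4 = 7.75 sts per inch.
61.5 × 7.75 = 476.62 sts.
Less 2 edge sts → 474.62 for the repeat.
Next multiple of 5: 475.
Add back 2 edge sts → 477.

CO 477 sts.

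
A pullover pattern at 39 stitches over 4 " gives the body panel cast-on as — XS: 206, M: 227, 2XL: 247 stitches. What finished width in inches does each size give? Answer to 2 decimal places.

XS 21.13 inches; M 23.28 inches; 2XL 25.33 inches.

39/4 = 9.75 sts per in.
XS: 206 / 9.75 = 21.128 → 21.13 in.
M: 227 / 9.75 = 23.282 → 23.28 in.
2XL: 247 / 9.75 = 25.333 → 25.33 in.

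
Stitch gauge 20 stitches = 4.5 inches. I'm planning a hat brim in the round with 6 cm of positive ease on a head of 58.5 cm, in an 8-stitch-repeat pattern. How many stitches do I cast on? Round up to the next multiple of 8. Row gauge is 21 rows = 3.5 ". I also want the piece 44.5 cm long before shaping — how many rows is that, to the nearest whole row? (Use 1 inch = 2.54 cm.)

Finished = 58.5 + 6 = 64.5 cm.
64.5 cm × 1/2.54 = 25.39 inches.
20/4.5 = 4.444 sts per in; 25.39 × 4.444 = 112.86 sts.
Next multiple of 8 → 120.
44.5 cm = 17.52 inches; × 6 = 105.12 → 105 rows.

Cast on 120 stitches; work 105 rows.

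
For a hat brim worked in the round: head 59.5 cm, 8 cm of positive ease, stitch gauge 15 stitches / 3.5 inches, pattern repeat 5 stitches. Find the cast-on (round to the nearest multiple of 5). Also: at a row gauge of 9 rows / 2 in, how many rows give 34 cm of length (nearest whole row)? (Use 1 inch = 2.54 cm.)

Finished = 59.5 + 8 = 67.5 cm.
67.5 cm × 1/2.54 = 26.57 inches.
15/3.5 = 4.286 sts per in; 26.57 × 4.286 = 113.89 sts.
Nearest multiple of 5 → 115.
34 cm = 13.39 inches; × 4.5 = 60.24 → 60 rows.

Cast on 115 stitches; work 60 rows.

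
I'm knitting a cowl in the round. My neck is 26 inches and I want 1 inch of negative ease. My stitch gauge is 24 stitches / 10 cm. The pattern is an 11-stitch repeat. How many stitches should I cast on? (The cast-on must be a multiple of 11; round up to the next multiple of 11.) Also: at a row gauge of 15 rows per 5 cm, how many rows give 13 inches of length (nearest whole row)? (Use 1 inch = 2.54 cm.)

Cast on 154 stitches; work 99 rows.

Finished = 26 − 1 = 25 inches.
25 inches × 2.54 = 63.50 cm.
24/10 = 2.4 sts per cm; 63.50 × 2.4 = 152.40 sts.
Next multiple of 11 → 154.
13 inches = 33.02 cm; × 3 = 99.06 → 99 rows.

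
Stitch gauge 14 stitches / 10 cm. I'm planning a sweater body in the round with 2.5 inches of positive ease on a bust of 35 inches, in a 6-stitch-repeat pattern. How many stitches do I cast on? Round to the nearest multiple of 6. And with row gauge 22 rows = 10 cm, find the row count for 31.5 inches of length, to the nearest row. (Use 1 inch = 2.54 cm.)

Finished = 35 + 2.5 = 37.5 inches.
37.5 inches × 2.54 = 95.25 cm.
14/10 = 1.4 sts per cm; 95.25 × 1.4 = 133.35 sts.
Nearest multiple of 6 → 132.
31.5 inches = 80.01 cm; × 2.2 = 176.02 → 176 rows.

Cast on 132 stitches; work 176 rows.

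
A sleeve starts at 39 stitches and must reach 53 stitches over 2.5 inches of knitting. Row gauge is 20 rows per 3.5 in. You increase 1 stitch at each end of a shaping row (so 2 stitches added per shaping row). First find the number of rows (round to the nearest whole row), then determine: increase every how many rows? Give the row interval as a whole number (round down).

Rows = 2.5 × 5.714 = 14.3 → 14 rows.
Stitches to add: 14 → 7 shaping rows (at 2 st each).
14 / 7 = 2.00 → every 2 rows.

Increase every 2nd row.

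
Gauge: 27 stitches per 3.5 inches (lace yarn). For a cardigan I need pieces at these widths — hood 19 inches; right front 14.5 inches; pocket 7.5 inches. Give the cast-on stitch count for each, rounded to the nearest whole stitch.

Rate = 27/3.5 = 7.714 sts per in.
hood: 19 × 7.714 = 146.57 → 147.
right front: 14.5 × 7.714 = 111.86 → 112.
pocket: 7.5 × 7.714 = 57.86 → 58.

hood 147; right front 112; pocket 58.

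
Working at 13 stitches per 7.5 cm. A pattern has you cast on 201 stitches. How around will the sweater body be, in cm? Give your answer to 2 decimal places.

13 stitches / 7.5 cm = 1.733 stitches per cm.
201 / 1.733 = 115.962 cm.

115.96 cm.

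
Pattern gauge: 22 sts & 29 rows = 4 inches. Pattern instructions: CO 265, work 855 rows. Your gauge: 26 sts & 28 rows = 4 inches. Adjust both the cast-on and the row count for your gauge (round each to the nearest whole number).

Cast on 313 stitches; work 826 rows.

Stitches: 265 × 26/22 = 313.18 → 313.
Rows: 855 × 28/29 = 825.52 → 826.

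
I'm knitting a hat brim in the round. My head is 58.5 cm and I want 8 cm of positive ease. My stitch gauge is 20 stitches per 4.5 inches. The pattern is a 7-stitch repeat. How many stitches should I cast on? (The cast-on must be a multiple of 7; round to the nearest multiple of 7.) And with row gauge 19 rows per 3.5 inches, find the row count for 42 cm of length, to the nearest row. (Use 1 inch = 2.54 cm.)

Finished = 58.5 + 8 = 66.5 cm.
66.5 cm × 1/2.54 = 26.18 inches.
20/4.5 = 4.444 sts per in; 26.18 × 4.444 = 116.36 sts.
Nearest multiple of 7 → 119.
42 cm = 16.54 inches; × 5.429 = 89.76 → 90 rows.

Cast on 119 stitches; work 90 rows.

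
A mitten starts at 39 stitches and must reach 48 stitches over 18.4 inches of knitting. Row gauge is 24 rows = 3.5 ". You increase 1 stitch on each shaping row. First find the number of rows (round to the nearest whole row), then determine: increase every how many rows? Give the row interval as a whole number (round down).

Increase every 14th row.

Rows = 18.4 × 6.857 = 126.2 → 126 rows.
Stitches to add: 9 → 9 shaping rows (at 1 st each).
126 / 9 = 14.00 → every 14 rows.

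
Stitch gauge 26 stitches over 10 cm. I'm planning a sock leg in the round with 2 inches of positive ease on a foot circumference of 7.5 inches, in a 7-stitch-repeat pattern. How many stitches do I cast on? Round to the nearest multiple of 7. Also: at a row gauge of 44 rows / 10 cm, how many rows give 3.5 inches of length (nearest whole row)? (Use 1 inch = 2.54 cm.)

Finished = 7.5 + 2 = 9.5 inches.
9.5 inches × 2.54 = 24.13 cm.
26/10 = 2.6 sts per cm; 24.13 × 2.6 = 62.74 sts.
Nearest multiple of 7 → 63.
3.5 inches = 8.89 cm; × 4.4 = 39.12 → 39 rows.

Cast on 63 stitches; work 39 rows.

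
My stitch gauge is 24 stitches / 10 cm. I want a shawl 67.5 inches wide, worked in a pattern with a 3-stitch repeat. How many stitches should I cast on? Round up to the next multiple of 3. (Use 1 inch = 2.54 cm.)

67.5 in = 67.5 × 2.54 = 171.45 cm.
24 / 10 = 2.4 sts/cm.
171.45 × 2.4 = 411.48 sts.
→ 414.

CO 414 sts.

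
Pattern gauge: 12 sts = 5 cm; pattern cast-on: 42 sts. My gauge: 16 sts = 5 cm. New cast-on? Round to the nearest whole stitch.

56 stitches.

Scale factor = 16 / 12 = 1.333.
42 × 16 / 12 = 56.00 sts.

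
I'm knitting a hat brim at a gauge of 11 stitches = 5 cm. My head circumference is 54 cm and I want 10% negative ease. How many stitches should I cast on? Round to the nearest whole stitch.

Finished = 54 × 0.90 = 48.60 cm.
11 / 5 = 2.2 sts per cm.
48.60 × 2.2 = 106.92 sts.
→ 107 sts.

Cast on 107 stitches.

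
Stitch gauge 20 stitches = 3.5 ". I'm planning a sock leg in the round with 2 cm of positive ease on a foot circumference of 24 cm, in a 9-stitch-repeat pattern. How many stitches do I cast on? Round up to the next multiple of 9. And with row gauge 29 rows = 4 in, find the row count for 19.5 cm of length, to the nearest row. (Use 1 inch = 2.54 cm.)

Finished = 24 + 2 = 26 cm.
26 cm × 1/2.54 = 10.24 inches.
20/3.5 = 5.714 sts per in; 10.24 × 5.714 = 58.49 sts.
Next multiple of 9 → 63.
19.5 cm = 7.68 inches; × 7.25 = 55.66 → 56 rows.

Cast on 63 stitches; work 56 rows.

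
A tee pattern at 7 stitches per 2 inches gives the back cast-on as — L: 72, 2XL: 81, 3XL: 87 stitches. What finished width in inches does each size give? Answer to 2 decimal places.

7/2 = 3.5 sts per in.
L: 72 / 3.5 = 20.571 → 20.57 in.
2XL: 81 / 3.5 = 23.143 → 23.14 in.
3XL: 87 / 3.5 = 24.857 → 24.86 in.

L 20.57 inches; 2XL 23.14 inches; 3XL 24.86 inches.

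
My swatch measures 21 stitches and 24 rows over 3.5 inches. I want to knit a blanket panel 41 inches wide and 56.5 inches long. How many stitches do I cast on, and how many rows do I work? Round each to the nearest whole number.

Cast on 246 stitches and work 387 rows.

Stitch gauge = 21/3.5 = 6 sts/in; 41 × 6 = 246.00 → 246 sts.
Row gauge = 24/3.5 = 6.857 rows/in; 56.5 × 6.857 = 387.43 → 387 rows.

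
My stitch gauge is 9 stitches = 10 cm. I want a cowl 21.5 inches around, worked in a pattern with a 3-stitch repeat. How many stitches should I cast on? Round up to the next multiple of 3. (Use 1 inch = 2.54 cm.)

Cast on 51 stitches.

21.5 in = 21.5 × 2.54 = 54.61 cm.
9 / 10 = 0.9 sts/cm.
54.61 × 0.9 = 49.15 sts.
→ 51.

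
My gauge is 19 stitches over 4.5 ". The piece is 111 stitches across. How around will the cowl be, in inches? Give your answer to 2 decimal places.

19 stitches / 4.5 inch = 4.222 stitches per inch.
111 / 4.222 = 26.289 inches.

26.29 inches.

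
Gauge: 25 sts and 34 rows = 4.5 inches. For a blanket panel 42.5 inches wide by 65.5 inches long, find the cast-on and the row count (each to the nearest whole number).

Stitch gauge = 25/4.5 = 5.556 sts/in; 42.5 × 5.556 = 236.11 → 236 sts.
Row gauge = 34/4.5 = 7.556 rows/in; 65.5 × 7.556 = 494.89 → 495 rows.

Cast on 236 stitches and work 495 rows.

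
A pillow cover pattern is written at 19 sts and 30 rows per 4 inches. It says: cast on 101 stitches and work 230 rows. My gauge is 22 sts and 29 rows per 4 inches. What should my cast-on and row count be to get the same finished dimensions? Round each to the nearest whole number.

Stitches: 101 × 22/19 = 116.95 → 117.
Rows: 230 × 29/30 = 222.33 → 222.

Cast on 117 stitches; work 222 rows.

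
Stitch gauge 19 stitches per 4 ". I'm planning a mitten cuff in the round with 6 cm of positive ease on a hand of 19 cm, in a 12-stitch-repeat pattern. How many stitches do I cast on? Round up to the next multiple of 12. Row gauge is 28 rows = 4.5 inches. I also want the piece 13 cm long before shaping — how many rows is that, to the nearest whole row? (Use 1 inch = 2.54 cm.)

Cast on 48 stitches; work 32 rows.

Finished = 19 + 6 = 25 cm.
25 cm × 1/2.54 = 9.84 inches.
19/4 = 4.75 sts per in; 9.84 × 4.75 = 46.75 sts.
Next multiple of 12 → 48.
13 cm = 5.12 inches; × 6.222 = 31.85 → 32 rows.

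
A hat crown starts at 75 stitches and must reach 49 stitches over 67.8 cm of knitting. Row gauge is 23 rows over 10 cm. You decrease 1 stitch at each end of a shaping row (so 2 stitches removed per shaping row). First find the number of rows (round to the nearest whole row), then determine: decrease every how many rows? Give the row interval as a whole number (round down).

Decrease every 12th row.

Rows = 67.8 × 2.3 = 155.9 → 156 rows.
Stitches to remove: 26 → 13 shaping rows (at 2 st each).
156 / 13 = 12.00 → every 12 rows.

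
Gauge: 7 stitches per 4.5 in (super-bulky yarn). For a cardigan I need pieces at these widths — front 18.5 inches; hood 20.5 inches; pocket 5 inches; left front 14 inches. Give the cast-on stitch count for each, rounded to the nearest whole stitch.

Rate = 7/4.5 = 1.556 sts per in.
front: 18.5 × 1.556 = 28.78 → 29.
hood: 20.5 × 1.556 = 31.89 → 32.
pocket: 5 × 1.556 = 7.78 → 8.
left front: 14 × 1.556 = 21.78 → 22.

front 29; hood 32; pocket 8; left front 22.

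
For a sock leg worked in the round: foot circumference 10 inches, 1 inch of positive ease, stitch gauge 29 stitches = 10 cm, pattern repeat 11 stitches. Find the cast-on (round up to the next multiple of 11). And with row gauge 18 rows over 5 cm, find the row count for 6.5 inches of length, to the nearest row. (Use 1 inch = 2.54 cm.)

Cast on 88 stitches; work 59 rows.

Finished = 10 + 1 = 11 inches.
11 inches × 2.54 = 27.94 cm.
29/10 = 2.9 sts per cm; 27.94 × 2.9 = 81.03 sts.
Next multiple of 11 → 88.
6.5 inches = 16.51 cm; × 3.6 = 59.44 → 59 rows.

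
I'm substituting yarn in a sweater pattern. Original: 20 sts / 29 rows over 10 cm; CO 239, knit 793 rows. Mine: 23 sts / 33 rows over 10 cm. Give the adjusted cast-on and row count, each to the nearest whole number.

Cast on 275 stitches; work 902 rows.

Stitches: 239 × 23/20 = 274.85 → 275.
Rows: 793 × 33/29 = 902.38 → 902.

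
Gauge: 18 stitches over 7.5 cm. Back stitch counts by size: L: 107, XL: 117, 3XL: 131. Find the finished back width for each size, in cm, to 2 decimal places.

18/7.5 = 2.4 sts per cm.
L: 107 / 2.4 = 44.583 → 44.58 cm.
XL: 117 / 2.4 = 48.750 → 48.75 cm.
3XL: 131 / 2.4 = 54.583 → 54.58 cm.

L 44.58 cm; XL 48.75 cm; 3XL 54.58 cm.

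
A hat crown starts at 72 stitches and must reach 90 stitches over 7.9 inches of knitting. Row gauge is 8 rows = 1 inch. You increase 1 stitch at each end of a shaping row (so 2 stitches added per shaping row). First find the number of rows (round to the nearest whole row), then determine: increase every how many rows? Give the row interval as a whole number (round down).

Rows = 7.9 × 8 = 63.2 → 63 rows.
Stitches to add: 18 → 9 shaping rows (at 2 st each).
63 / 9 = 7.00 → every 7 rows.

Increase every 7th row.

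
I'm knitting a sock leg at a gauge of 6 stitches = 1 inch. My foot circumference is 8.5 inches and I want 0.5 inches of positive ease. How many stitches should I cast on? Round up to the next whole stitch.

Cast on 54 stitches.

Finished = 8.5 + 0.5 = 9 in.
6 / 1 = 6 sts per inch.
9.00 × 6 = 54.00 sts.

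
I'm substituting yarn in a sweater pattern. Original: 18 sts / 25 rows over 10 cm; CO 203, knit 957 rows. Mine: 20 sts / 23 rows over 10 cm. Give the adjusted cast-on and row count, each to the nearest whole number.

Stitches: 203 × 20/18 = 225.56 → 226.
Rows: 957 × 23/25 = 880.44 → 880.

Cast on 226 stitches; work 880 rows.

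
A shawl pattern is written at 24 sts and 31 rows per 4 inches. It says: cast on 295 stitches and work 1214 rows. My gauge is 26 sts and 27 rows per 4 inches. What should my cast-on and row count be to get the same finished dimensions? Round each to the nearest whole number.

Cast on 320 stitches; work 1057 rows.

Stitches: 295 × 26/24 = 319.58 → 320.
Rows: 1214 × 27/31 = 1057.35 → 1057.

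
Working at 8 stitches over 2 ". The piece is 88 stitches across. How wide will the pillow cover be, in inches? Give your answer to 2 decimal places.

22.00 inches.

8 stitches / 2 inch = 4 stitches per inch.
88 / 4 = 22.000 inches.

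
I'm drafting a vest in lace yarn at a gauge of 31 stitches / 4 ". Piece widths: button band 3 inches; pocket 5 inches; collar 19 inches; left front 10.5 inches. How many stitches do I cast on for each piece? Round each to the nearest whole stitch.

button band 23; pocket 39; collar 147; left front 81.

Rate = 31/4 = 7.75 sts per in.
button band: 3 × 7.75 = 23.25 → 23.
pocket: 5 × 7.75 = 38.75 → 39.
collar: 19 × 7.75 = 147.25 → 147.
left front: 10.5 × 7.75 = 81.38 → 81.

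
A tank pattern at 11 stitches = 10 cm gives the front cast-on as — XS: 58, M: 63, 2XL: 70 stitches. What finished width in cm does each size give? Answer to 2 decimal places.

XS 52.73 cm; M 57.27 cm; 2XL 63.64 cm.

11/10 = 1.1 sts per cm.
XS: 58 / 1.1 = 52.727 → 52.73 cm.
M: 63 / 1.1 = 57.273 → 57.27 cm.
2XL: 70 / 1.1 = 63.636 → 63.64 cm.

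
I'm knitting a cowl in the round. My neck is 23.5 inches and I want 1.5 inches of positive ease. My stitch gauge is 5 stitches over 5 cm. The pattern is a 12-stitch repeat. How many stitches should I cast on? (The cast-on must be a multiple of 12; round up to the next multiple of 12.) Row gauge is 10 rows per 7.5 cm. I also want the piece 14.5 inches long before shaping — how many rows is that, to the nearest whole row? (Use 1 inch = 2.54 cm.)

Cast on 72 stitches; work 49 rows.

Finished = 23.5 + 1.5 = 25 inches.
25 inches × 2.54 = 63.50 cm.
5/5 = 1 sts per cm; 63.50 × 1 = 63.50 sts.
Next multiple of 12 → 72.
14.5 inches = 36.83 cm; × 1.333 = 49.11 → 49 rows.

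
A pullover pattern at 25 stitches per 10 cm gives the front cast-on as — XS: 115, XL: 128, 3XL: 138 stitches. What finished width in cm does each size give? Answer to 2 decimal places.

XS 46.00 cm; XL 51.20 cm; 3XL 55.20 cm.

25/10 = 2.5 sts per cm.
XS: 115 / 2.5 = 46.000 → 46.00 cm.
XL: 128 / 2.5 = 51.200 → 51.20 cm.
3XL: 138 / 2.5 = 55.200 → 55.20 cm.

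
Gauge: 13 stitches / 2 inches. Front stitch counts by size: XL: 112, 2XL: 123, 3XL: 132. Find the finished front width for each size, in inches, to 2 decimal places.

13/2 = 6.5 sts per in.
XL: 112 / 6.5 = 17.231 → 17.23 in.
2XL: 123 / 6.5 = 18.923 → 18.92 in.
3XL: 132 / 6.5 = 20.308 → 20.31 in.

XL 17.23 inches; 2XL 18.92 inches; 3XL 20.31 inches.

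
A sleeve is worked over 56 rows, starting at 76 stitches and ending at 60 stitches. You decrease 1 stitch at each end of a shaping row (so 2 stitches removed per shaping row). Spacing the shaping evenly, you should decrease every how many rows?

Decrease every 7th row.

Stitches to remove: |60 − 76| = 16.
Shaping rows needed: 16 / 2 = 8.
56 rows / 8 = every 7 rows.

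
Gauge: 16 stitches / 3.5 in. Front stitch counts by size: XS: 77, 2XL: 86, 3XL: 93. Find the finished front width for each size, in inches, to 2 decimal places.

XS 16.84 inches; 2XL 18.81 inches; 3XL 20.34 inches.

16/3.5 = 4.571 sts per in.
XS: 77 / 4.571 = 16.844 → 16.84 in.
2XL: 86 / 4.571 = 18.812 → 18.81 in.
3XL: 93 / 4.571 = 20.344 → 20.34 in.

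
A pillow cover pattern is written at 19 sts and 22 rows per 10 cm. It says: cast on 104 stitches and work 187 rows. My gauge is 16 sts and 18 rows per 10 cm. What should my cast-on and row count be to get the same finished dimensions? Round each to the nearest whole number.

Stitches: 104 × 16/19 = 87.58 → 88.
Rows: 187 × 18/22 = 153.00 → 153.

Cast on 88 stitches; work 153 rows.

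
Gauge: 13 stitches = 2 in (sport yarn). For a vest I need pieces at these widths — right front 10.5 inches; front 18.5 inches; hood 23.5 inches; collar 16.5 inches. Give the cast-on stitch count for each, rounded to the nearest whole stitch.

Rate = 13/2 = 6.5 sts per in.
right front: 10.5 × 6.5 = 68.25 → 68.
front: 18.5 × 6.5 = 120.25 → 120.
hood: 23.5 × 6.5 = 152.75 → 153.
collar: 16.5 × 6.5 = 107.25 → 107.

right front 68; front 120; hood 153; collar 107.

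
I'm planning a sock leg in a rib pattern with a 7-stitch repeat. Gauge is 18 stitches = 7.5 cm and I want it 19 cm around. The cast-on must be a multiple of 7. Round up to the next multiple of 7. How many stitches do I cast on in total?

Cast on 49 stitches.

18 / 7.5 = 2.4 sts per cm.
19 × 2.4 = 45.60 sts.
Next multiple of 7: 49.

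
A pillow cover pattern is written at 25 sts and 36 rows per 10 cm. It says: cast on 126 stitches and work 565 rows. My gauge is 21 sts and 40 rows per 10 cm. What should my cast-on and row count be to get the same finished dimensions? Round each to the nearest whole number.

Stitches: 126 × 21/25 = 105.84 → 106.
Rows: 565 × 40/36 = 627.78 → 628.

Cast on 106 stitches; work 628 rows.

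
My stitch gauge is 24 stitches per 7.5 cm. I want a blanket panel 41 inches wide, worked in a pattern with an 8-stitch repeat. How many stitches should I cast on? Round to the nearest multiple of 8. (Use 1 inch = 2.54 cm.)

41 in = 41 × 2.54 = 104.14 cm.
24 / 7.5 = 3.2 sts/cm.
104.14 × 3.2 = 333.25 sts.
→ 336.

336 stitches.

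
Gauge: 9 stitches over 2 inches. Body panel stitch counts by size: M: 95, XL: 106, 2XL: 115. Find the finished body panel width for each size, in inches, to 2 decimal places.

9/2 = 4.5 sts per in.
M: 95 / 4.5 = 21.111 → 21.11 in.
XL: 106 / 4.5 = 23.556 → 23.56 in.
2XL: 115 / 4.5 = 25.556 → 25.56 in.

M 21.11 inches; XL 23.56 inches; 2XL 25.56 inches.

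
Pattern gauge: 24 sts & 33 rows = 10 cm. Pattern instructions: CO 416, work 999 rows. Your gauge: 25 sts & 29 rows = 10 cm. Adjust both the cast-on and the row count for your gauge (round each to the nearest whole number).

Cast on 433 stitches; work 878 rows.

Stitches: 416 × 25/24 = 433.33 → 433.
Rows: 999 × 29/33 = 877.91 → 878.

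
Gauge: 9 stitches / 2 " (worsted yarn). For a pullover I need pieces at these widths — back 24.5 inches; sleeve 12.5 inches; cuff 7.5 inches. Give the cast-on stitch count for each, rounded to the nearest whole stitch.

back 110; sleeve 56; cuff 34.

Rate = 9/2 = 4.5 sts per in.
back: 24.5 × 4.5 = 110.25 → 110.
sleeve: 12.5 × 4.5 = 56.25 → 56.
cuff: 7.5 × 4.5 = 33.75 → 34.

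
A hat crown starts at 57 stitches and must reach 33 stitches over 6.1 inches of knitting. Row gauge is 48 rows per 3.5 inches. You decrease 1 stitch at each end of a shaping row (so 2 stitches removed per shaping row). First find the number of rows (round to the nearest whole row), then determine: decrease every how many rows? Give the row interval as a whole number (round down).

Rows = 6.1 × 13.714 = 83.7 → 84 rows.
Stitches to remove: 24 → 12 shaping rows (at 2 st each).
84 / 12 = 7.00 → every 7 rows.

Decrease every 7th row.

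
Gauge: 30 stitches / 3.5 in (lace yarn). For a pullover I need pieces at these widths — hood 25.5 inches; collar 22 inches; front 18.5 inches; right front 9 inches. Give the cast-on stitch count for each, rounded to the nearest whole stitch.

Rate = 30/3.5 = 8.571 sts per in.
hood: 25.5 × 8.571 = 218.57 → 219.
collar: 22 × 8.571 = 188.57 → 189.
front: 18.5 × 8.571 = 158.57 → 159.
right front: 9 × 8.571 = 77.14 → 77.

hood 219; collar 189; front 159; right front 77.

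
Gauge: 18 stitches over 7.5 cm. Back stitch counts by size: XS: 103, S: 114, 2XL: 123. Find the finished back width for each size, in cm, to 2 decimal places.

XS 42.92 cm; S 47.50 cm; 2XL 51.25 cm.

18/7.5 = 2.4 sts per cm.
XS: 103 / 2.4 = 42.917 → 42.92 cm.
S: 114 / 2.4 = 47.500 → 47.50 cm.
2XL: 123 / 2.4 = 51.250 → 51.25 cm.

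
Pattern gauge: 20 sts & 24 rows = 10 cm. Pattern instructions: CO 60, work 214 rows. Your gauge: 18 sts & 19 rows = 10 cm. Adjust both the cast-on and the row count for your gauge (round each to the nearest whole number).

Cast on 54 stitches; work 169 rows.

Stitches: 60 × 18/20 = 54.00 → 54.
Rows: 214 × 19/24 = 169.42 → 169.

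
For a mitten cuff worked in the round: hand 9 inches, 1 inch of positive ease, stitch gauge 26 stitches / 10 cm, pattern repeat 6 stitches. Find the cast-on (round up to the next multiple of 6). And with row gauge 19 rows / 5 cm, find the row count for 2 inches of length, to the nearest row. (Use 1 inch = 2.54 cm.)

Cast on 72 stitches; work 19 rows.

Finished = 9 + 1 = 10 inches.
10 inches × 2.54 = 25.40 cm.
26/10 = 2.6 sts per cm; 25.40 × 2.6 = 66.04 sts.
Next multiple of 6 → 72.
2 inches = 5.08 cm; × 3.8 = 19.30 → 19 rows.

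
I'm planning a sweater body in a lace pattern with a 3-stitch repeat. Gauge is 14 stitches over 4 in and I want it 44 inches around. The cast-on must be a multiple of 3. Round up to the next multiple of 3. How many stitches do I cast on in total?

14 / 4 = 3.5 sts per inch.
44 × 3.5 = 154.00 sts.
Next multiple of 3: 156.

Cast on 156 stitches.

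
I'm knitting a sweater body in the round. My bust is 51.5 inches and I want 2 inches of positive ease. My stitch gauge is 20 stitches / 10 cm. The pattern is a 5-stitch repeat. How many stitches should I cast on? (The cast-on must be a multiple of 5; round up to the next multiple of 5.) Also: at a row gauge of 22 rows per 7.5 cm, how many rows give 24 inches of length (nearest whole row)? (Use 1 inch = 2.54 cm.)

Finished = 51.5 + 2 = 53.5 inches.
53.5 inches × 2.54 = 135.89 cm.
20/10 = 2 sts per cm; 135.89 × 2 = 271.78 sts.
Next multiple of 5 → 275.
24 inches = 60.96 cm; × 2.933 = 178.82 → 179 rows.

Cast on 275 stitches; work 179 rows.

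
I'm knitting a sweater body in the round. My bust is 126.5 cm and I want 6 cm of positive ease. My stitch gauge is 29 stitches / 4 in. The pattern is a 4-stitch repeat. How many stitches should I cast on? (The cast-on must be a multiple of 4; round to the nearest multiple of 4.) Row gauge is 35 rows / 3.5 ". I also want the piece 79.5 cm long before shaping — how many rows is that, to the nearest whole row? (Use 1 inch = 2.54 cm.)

Finished = 126.5 + 6 = 132.5 cm.
132.5 cm × 1/2.54 = 52.17 inches.
29/4 = 7.25 sts per in; 52.17 × 7.25 = 378.20 sts.
Nearest multiple of 4 → 380.
79.5 cm = 31.30 inches; × 10 = 312.99 → 313 rows.

Cast on 380 stitches; work 313 rows.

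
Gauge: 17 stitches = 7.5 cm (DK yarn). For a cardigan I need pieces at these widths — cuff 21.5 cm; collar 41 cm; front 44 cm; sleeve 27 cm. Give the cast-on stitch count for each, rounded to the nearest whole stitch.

cuff 49; collar 93; front 100; sleeve 61.

Rate = 17/7.5 = 2.267 sts per cm.
cuff: 21.5 × 2.267 = 48.73 → 49.
collar: 41 × 2.267 = 92.93 → 93.
front: 44 × 2.267 = 99.73 → 100.
sleeve: 27 × 2.267 = 61.20 → 61.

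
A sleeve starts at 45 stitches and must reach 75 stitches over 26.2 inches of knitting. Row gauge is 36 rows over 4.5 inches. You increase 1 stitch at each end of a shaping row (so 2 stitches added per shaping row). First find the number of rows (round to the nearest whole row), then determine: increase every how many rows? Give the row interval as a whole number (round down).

Increase every 14th row.

Rows = 26.2 × 8 = 209.6 → 210 rows.
Stitches to add: 30 → 15 shaping rows (at 2 st each).
210 / 15 = 14.00 → every 14 rows.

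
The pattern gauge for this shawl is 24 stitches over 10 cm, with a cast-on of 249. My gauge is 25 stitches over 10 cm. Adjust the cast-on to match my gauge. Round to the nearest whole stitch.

CO 259 sts.

Scale factor = 25 / 24 = 1.042.
249 × 25 / 24 = 259.38 sts.
→ 259 sts.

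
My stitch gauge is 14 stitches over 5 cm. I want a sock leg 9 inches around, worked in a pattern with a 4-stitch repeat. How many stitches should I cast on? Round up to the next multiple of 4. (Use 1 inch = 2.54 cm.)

CO 68 sts.

9 in = 9 × 2.54 = 22.86 cm.
14 / 5 = 2.8 sts/cm.
22.86 × 2.8 = 64.01 sts.
→ 68.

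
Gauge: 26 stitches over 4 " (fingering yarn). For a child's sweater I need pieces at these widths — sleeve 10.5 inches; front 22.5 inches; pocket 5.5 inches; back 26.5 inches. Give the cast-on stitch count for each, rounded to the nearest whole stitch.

Rate = 26/4 = 6.5 sts per in.
sleeve: 10.5 × 6.5 = 68.25 → 68.
front: 22.5 × 6.5 = 146.25 → 146.
pocket: 5.5 × 6.5 = 35.75 → 36.
back: 26.5 × 6.5 = 172.25 → 172.

sleeve 68; front 146; pocket 36; back 172.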